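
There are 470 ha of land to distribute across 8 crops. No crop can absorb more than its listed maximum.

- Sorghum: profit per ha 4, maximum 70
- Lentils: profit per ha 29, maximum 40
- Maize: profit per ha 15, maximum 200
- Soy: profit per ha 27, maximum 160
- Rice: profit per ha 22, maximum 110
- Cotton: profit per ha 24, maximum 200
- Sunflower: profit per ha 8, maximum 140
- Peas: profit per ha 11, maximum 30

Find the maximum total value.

11820

Rank by profit per ha: Lentils 29 > Soy 27 > Cotton 24 > Rice 22 > Maize 15 > Peas 11 > Sunflower 8 > Sorghum 4.
Lentils takes 40 to reach its cap of 40 ; 430 left.
Soy: +160 to 160 (cap) ; 270 left.
Give Cotton 200 to hit its cap of 200 ; 70 left.
Rice has room for 110 but only 70 remain, so it gets 70.
Total = 29×40 + 27×160 + 22×70 + 24×200 = 11820.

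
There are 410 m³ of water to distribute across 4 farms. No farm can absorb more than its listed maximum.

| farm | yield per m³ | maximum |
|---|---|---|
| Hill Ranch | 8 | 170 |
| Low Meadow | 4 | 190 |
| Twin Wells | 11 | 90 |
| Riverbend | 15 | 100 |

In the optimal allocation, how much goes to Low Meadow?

Rank by yield per m³: Riverbend 15 > Twin Wells 11 > Hill Ranch 8 > Low Meadow 4.
Give Riverbend 100 to hit its cap of 100 — 310 left.
Give Twin Wells 90 to hit its cap of 90 — 220 left.
Give Hill Ranch 170 to hit its cap of 170 — 50 left.
Low Meadow has room for 190 but only 50 remain, so it gets 50.

50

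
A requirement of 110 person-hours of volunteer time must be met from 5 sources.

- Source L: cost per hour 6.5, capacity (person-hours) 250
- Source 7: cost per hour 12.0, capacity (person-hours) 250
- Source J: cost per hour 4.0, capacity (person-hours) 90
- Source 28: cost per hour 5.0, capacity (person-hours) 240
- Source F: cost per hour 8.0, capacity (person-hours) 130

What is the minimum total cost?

460

Cheapest first:
Take 90 from Source J at 4.0 → need 20 more.
Take 20 from Source 28 at 5.0 to finish.
Source L, Source F, Source 7: unused.
Cost = 90×4.0 + 20×5.0 = 460.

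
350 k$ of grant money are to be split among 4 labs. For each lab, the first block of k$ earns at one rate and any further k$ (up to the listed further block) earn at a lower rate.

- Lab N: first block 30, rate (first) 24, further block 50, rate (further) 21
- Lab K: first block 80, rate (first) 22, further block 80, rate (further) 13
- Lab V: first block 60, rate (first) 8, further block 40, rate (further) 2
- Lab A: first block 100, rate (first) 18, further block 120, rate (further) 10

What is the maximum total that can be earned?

Rank every tier by rate: Lab N/tier1 24 > Lab K/tier1 22 > Lab N/tier2 21 > Lab A/tier1 18 > Lab K/tier2 13 > Lab A/tier2 10 > Lab V/tier1 8 > Lab V/tier2 2.
Fill Lab N tier1 block (30 at 24) — 320 left.
Lab K/tier1 (22): +80 — 240 left.
Lab N tier2 at 21: fill all 50 — 190 left.
Lab A/tier1 (18): +100 — 90 left.
Lab K tier2 at 13: fill all 80 — 10 left.
Lab A tier2 at 10: only 10 left, fill 10.
Total = 24×30 + 22×80 + 21×50 + 18×100 + 13×80 + 10×10 = 6470.

6470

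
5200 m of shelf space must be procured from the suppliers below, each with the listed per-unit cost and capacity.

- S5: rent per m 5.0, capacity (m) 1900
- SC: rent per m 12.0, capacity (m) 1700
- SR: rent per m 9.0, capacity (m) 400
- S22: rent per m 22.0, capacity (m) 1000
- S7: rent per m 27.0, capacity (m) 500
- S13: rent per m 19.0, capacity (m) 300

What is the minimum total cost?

59000

Cheapest first:
S5 (5.0): use full 1900 ; 3300 m to go.
Take 400 from SR at 9.0 ; need 2900 more.
Take 1700 from SC at 12.0 ; need 1200 more.
S13 at 19.0: take all 300 m ; 900 still needed.
S22 (22.0): take the remaining 900 ; done.
S7: unused.
Cost = 1900×5.0 + 400×9.0 + 1700×12.0 + 300×19.0 + 900×22.0 = 59000.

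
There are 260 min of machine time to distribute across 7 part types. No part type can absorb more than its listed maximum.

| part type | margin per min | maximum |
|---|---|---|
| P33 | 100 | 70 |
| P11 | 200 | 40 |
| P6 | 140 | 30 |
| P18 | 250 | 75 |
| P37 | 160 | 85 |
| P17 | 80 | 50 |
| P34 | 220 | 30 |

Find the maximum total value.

51150

Highest margin per min first: P18 250 > P34 220 > P11 200 > P37 160 > P6 140 > P33 100 > P17 80.
P18: +75 to 75 (cap) → 185 left.
Give P34 30 to hit its cap of 30 → 155 left.
P11: +40 to 40 (cap) → 115 left.
P37 takes 85 to reach its cap of 85 → 30 left.
P6 takes 30 to reach its cap of 30 → 0 left.
Total = 200×40 + 140×30 + 250×75 + 160×85 + 220×30 = 51150.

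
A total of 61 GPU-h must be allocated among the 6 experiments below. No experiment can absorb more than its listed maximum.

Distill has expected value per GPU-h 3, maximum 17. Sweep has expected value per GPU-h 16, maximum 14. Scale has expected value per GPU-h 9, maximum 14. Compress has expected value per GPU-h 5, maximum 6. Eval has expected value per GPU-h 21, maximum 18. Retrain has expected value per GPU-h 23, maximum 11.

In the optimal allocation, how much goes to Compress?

Rank by expected value per GPU-h: Retrain 23 > Eval 21 > Sweep 16 > Scale 9 > Compress 5 > Distill 3.
Retrain: +11 to 11 (cap) ; 50 left.
Give Eval 18 to hit its cap of 18 ; 32 left.
Sweep: +14 to 14 (cap) ; 18 left.
Scale takes 14 to reach its cap of 14 ; 4 left.
Compress: +4 (room for 6) → 4. Pool exhausted.

4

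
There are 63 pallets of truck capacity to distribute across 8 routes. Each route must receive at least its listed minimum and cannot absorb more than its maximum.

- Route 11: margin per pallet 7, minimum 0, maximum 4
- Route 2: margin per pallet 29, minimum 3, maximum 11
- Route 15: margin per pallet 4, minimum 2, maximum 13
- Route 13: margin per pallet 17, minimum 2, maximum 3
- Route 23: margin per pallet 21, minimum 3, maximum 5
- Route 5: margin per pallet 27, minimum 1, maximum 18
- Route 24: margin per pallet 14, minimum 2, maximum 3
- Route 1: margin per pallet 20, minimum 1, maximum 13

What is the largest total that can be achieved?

1315

Meeting every minimum uses 0+3+2+2+3+1+2+1 = 14 pallets, leaving 49.
Order the routes by margin per pallet: Route 2 29 > Route 5 27 > Route 23 21 > Route 1 20 > Route 13 17 > Route 24 14 > Route 11 7 > Route 15 4.
Route 2: +8 to 11 (cap) — 41 left.
Give Route 5 17 more to hit its cap of 18 — 24 left.
Give Route 23 2 more to hit its cap of 5 — 22 left.
Route 1 takes 12 more to reach its cap of 13 — 10 left.
Route 13: +1 to 3 (cap) — 9 left.
Route 24 takes 1 more to reach its cap of 3 — 8 left.
Route 11 takes 4 more to reach its cap of 4 — 4 left.
Only 4 left; Route 15 takes them to reach 6.
Total = 7×4 + 29×11 + 4×6 + 17×3 + 21×5 + 27×18 + 14×3 + 20×13 = 1315.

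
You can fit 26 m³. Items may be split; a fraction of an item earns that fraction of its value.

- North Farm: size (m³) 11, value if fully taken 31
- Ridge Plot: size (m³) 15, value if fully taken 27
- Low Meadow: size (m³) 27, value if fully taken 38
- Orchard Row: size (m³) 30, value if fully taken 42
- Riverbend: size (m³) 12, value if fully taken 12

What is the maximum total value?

58

Sort by value density: North Farm 31/11≈2.82, Ridge Plot 27/15≈1.8, Low Meadow 38/27≈1.41, Orchard Row 42/30≈1.4, Riverbend 12/12≈1.
North Farm: take in full, 11 m³ for value 31 ; 15 left.
All 15 m³ of Ridge Plot fit (value 27) ; 0 remain.
Total value = 58.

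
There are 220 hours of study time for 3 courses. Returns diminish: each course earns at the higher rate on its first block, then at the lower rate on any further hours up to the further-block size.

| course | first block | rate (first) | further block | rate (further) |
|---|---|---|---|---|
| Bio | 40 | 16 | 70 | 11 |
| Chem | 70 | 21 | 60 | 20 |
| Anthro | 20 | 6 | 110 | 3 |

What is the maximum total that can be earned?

Order all 6 blocks by rate: Chem/T1 21 > Chem/T2 20 > Bio/T1 16 > Bio/T2 11 > Anthro/T1 6 > Anthro/T2 3.
Chem/T1 (21): +70 ; 150 left.
Chem T2 at 20: fill all 60 ; 90 left.
Bio T1 at 16: fill all 40 ; 50 left.
50 remain; put them into Bio T2 at 11.
Total = 21×70 + 20×60 + 16×40 + 11×50 = 3860.

3860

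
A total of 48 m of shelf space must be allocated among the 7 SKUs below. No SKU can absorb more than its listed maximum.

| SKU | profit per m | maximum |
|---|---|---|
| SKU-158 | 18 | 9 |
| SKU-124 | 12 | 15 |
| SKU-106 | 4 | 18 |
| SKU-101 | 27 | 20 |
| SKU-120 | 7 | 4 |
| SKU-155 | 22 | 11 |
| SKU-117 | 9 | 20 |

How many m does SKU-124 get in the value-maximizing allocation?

Rank by profit per m: SKU-101 27 > SKU-155 22 > SKU-158 18 > SKU-124 12 > SKU-117 9 > SKU-120 7 > SKU-106 4.
Give SKU-101 20 to hit its cap of 20 → 28 left.
Give SKU-155 11 to hit its cap of 11 → 17 left.
SKU-158: +9 to 9 (cap) → 8 left.
SKU-124 has room for 15 but only 8 remain, so it gets 8.

8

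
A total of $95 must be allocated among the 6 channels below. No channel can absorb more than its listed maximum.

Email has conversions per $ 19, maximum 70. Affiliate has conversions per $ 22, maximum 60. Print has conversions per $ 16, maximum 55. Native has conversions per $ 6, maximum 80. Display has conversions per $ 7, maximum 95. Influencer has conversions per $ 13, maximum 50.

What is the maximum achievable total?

Rank by conversions per $: Affiliate 22 > Email 19 > Print 16 > Influencer 13 > Display 7 > Native 6.
Give Affiliate 60 to hit its cap of 60 — 35 left.
Email has room for 70 but only 35 remain, so it gets 35.
Total = 19×35 + 22×60 = 1985.

1985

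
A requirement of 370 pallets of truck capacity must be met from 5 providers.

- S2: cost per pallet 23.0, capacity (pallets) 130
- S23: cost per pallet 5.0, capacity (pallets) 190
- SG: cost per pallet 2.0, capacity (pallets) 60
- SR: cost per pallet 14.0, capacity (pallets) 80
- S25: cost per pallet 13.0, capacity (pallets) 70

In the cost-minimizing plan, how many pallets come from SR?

Use providers in increasing cost order.
SG (2.0): use full 60 → 310 pallets to go.
S23 (5.0): use full 190 → 120 pallets to go.
Take 70 from S25 at 13.0 → need 50 more.
SR (14.0): take the remaining 50 → done.
S2: unused.

50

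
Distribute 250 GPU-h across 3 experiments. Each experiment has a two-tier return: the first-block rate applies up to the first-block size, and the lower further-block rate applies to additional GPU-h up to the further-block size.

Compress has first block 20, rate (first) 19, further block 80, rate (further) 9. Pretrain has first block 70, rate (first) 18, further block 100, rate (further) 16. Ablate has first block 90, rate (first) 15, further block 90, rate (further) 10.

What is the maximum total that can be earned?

4140

Treat each block as its own option and order by rate: Compress/first 19 > Pretrain/first 18 > Pretrain/second 16 > Ablate/first 15 > Ablate/second 10 > Compress/second 9.
Fill Compress first block (20 at 19) → 230 left.
Fill Pretrain first block (70 at 18) → 160 left.
Pretrain/second (16): +100 → 60 left.
60 remain; put them into Ablate first at 15.
Total = 19×20 + 18×70 + 16×100 + 15×60 = 4140.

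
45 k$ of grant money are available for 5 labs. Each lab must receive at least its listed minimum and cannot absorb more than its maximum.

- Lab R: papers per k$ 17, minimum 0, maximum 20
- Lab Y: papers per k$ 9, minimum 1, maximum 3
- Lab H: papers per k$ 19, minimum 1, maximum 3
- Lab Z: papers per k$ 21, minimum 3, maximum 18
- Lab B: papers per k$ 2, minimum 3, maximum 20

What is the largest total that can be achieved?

Meeting every minimum uses 0+1+1+3+3 = 8 k$, leaving 37.
Rank by papers per k$: Lab Z 21 > Lab H 19 > Lab R 17 > Lab Y 9 > Lab B 2.
Give Lab Z 15 more to hit its cap of 18 ; 22 left.
Lab H takes 2 more to reach its cap of 3 ; 20 left.
Lab R: +20 to 20 (cap) ; 0 left.
Total = 17×20 + 9×1 + 19×3 + 21×18 + 2×3 = 790.

790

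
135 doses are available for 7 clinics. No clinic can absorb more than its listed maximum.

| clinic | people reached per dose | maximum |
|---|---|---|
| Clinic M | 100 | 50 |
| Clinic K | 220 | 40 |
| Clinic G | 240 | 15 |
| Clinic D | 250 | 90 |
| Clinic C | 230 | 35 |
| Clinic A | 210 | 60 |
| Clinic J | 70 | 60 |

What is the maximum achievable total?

33000

Highest people reached per dose first: Clinic D 250 > Clinic G 240 > Clinic C 230 > Clinic K 220 > Clinic A 210 > Clinic M 100 > Clinic J 70.
Clinic D: +90 to 90 (cap) — 45 left.
Clinic G takes 15 to reach its cap of 15 — 30 left.
Clinic C has room for 35 but only 30 remain, so it gets 30.
Total = 240×15 + 250×90 + 230×30 = 33000.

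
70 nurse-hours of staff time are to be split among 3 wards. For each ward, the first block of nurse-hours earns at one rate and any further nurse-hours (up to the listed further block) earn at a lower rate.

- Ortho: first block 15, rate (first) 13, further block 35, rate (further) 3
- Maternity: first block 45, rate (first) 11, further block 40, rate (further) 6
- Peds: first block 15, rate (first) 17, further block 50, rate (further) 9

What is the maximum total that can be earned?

890

Order all 6 blocks by rate: Peds/tier1 17 > Ortho/tier1 13 > Maternity/tier1 11 > Peds/tier2 9 > Maternity/tier2 6 > Ortho/tier2 3.
Peds tier1 at 17: fill all 15 — 55 left.
Ortho/tier1 (13): +15 — 40 left.
Maternity tier1 at 11: only 40 left, fill 40.
Total = 17×15 + 13×15 + 11×40 = 890.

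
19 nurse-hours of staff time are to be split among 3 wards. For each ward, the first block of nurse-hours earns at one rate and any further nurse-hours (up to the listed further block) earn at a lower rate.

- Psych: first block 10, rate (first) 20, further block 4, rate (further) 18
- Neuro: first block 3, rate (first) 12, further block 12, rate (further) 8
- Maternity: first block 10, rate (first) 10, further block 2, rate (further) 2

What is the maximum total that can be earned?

328

Treat each block as its own option and order by rate: Psych/first 20 > Psych/second 18 > Neuro/first 12 > Maternity/first 10 > Neuro/second 8 > Maternity/second 2.
Psych/first (20): +10 → 9 left.
Fill Psych second block (4 at 18) → 5 left.
Neuro first at 12: fill all 3 → 2 left.
2 remain; put them into Maternity first at 10.
Total = 20×10 + 18×4 + 12×3 + 10×2 = 328.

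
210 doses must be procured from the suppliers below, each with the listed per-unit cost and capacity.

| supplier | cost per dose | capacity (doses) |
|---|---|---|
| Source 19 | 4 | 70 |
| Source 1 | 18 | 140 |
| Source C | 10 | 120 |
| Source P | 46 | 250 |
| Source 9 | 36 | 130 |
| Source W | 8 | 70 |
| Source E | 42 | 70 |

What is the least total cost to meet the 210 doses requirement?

Fill from the cheapest supplier first.
Source 19 (4): use full 70 ; 140 doses to go.
Take 70 from Source W at 8 ; need 70 more.
Source C at 10: take 70 of its 120 ; requirement met.
Source 1, Source 9, Source E, Source P: unused.
Cost = 70×4 + 70×8 + 70×10 = 1540.

1540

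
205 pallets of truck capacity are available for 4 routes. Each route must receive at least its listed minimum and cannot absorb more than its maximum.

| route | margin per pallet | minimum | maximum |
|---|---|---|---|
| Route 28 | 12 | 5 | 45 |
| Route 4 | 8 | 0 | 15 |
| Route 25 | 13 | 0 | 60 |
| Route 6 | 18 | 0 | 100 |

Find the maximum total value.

Meeting every minimum uses 5+0+0+0 = 5 pallets, leaving 200.
Order the routes by margin per pallet: Route 6 18 > Route 25 13 > Route 28 12 > Route 4 8.
Give Route 6 100 more to hit its cap of 100 — 100 left.
Route 25: +60 to 60 (cap) — 40 left.
Give Route 28 40 more to hit its cap of 45 — 0 left.
Total = 12×45 + 13×60 + 18×100 = 3120.

3120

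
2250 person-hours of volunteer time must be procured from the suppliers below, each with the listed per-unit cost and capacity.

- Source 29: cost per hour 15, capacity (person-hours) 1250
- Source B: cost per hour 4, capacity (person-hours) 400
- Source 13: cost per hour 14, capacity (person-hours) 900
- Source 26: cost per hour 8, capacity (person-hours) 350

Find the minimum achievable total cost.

26000

Cheapest first:
Source B at 4: take all 400 person-hours — 1850 still needed.
Source 26 (8): use full 350 — 1500 person-hours to go.
Source 13 (14): use full 900 — 600 person-hours to go.
Take 600 from Source 29 at 15 to finish.
Cost = 400×4 + 350×8 + 900×14 + 600×15 = 26000.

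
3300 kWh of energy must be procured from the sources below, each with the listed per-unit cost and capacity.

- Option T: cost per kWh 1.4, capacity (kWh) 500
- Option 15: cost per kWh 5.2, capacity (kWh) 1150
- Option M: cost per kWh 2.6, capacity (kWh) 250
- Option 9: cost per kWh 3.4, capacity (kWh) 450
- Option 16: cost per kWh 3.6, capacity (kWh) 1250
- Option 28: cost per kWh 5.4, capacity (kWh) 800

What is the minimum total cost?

Cheapest first:
Option T at 1.4: take all 500 kWh ; 2800 still needed.
Take 250 from Option M at 2.6 ; need 2550 more.
Option 9 (3.4): use full 450 ; 2100 kWh to go.
Take 1250 from Option 16 at 3.6 ; need 850 more.
Take 850 from Option 15 at 5.2 to finish.
Option 28: unused.
Cost = 500×1.4 + 250×2.6 + 450×3.4 + 1250×3.6 + 850×5.2 = 11800.

11800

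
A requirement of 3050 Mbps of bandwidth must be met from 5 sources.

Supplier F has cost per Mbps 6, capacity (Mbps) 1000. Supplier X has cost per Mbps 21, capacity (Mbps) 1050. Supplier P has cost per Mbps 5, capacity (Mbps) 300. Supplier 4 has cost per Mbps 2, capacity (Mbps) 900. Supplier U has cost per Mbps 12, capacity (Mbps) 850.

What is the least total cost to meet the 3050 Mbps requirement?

19500

Fill from the cheapest source first.
Supplier 4 (2): use full 900 — 2150 Mbps to go.
Supplier P (5): use full 300 — 1850 Mbps to go.
Supplier F at 6: take all 1000 Mbps — 850 still needed.
Supplier U at 12: take all 850 Mbps — 0 still needed.
Supplier X: unused.
Cost = 900×2 + 300×5 + 1000×6 + 850×12 = 19500.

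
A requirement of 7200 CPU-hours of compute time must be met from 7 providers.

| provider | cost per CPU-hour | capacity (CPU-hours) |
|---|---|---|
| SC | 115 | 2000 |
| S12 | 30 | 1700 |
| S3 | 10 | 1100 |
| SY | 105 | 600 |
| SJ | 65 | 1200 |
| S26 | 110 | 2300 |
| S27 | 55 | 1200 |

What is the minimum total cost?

423000

Cheapest first:
S3 (10): use full 1100 — 6100 CPU-hours to go.
Take 1700 from S12 at 30 — need 4400 more.
S27 (55): use full 1200 — 3200 CPU-hours to go.
SJ (65): use full 1200 — 2000 CPU-hours to go.
SY (105): use full 600 — 1400 CPU-hours to go.
Take 1400 from S26 at 110 to finish.
SC: unused.
Cost = 1100×10 + 1700×30 + 1200×55 + 1200×65 + 600×105 + 1400×110 = 423000.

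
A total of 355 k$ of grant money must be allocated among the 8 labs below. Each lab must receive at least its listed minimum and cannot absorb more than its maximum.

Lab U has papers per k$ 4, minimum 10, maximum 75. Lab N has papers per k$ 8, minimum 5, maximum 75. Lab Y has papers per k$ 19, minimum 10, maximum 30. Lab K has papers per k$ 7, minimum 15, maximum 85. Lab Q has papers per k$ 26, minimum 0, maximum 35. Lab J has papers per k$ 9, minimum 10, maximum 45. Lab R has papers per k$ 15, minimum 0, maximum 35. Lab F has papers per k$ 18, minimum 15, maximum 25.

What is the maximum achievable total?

Meeting every minimum uses 10+5+10+15+0+10+0+15 = 65 k$, leaving 290.
Order the labs by papers per k$: Lab Q 26 > Lab Y 19 > Lab F 18 > Lab R 15 > Lab J 9 > Lab N 8 > Lab K 7 > Lab U 4.
Lab Q: +35 to 35 (cap) ; 255 left.
Give Lab Y 20 more to hit its cap of 30 ; 235 left.
Give Lab F 10 more to hit its cap of 25 ; 225 left.
Lab R: +35 to 35 (cap) ; 190 left.
Lab J takes 35 more to reach its cap of 45 ; 155 left.
Give Lab N 70 more to hit its cap of 75 ; 85 left.
Lab K takes 70 more to reach its cap of 85 ; 15 left.
Lab U has room for 65 more but only 15 remain, so it gets 25.
Total = 4×25 + 8×75 + 19×30 + 7×85 + 26×35 + 9×45 + 15×35 + 18×25 = 4155.

4155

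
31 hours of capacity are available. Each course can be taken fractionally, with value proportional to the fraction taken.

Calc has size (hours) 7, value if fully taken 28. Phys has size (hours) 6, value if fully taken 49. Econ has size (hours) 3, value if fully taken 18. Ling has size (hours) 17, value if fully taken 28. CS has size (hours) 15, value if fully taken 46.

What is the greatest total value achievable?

141

Rank by value-to-size ratio: Phys 49/6≈8.17, Econ 18/3≈6, Calc 28/7≈4, CS 46/15≈3.07, Ling 28/17≈1.65.
Phys: take in full, 6 hours for value 49 → 25 left.
Econ: take in full, 3 hours for value 18 → 22 left.
Take all of Calc (7 hours, value 28) → 15 hours left.
All 15 hours of CS fit (value 46) → 0 remain.
Total value = 141.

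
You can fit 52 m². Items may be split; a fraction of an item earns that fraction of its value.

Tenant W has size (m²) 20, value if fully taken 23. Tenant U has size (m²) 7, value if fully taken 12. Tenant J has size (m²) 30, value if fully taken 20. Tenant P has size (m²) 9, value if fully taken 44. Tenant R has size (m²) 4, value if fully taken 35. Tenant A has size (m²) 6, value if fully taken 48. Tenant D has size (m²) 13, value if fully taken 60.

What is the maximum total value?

213.95

Rank by value-to-size ratio: Tenant R 35/4≈8.75, Tenant A 48/6≈8, Tenant P 44/9≈4.89, Tenant D 60/13≈4.62, Tenant U 12/7≈1.71, Tenant W 23/20≈1.15, Tenant J 20/30≈0.667.
All 4 m² of Tenant R fit (value 35) ; 48 remain.
Take all of Tenant A (6 m², value 48) ; 42 m² left.
All 9 m² of Tenant P fit (value 44) ; 33 remain.
Tenant D: take in full, 13 m² for value 60 ; 20 left.
All 7 m² of Tenant U fit (value 12) ; 13 remain.
Fill the last 13 m² with part of Tenant W: 13/20 of it earns 14.95.
Total value = 213.95.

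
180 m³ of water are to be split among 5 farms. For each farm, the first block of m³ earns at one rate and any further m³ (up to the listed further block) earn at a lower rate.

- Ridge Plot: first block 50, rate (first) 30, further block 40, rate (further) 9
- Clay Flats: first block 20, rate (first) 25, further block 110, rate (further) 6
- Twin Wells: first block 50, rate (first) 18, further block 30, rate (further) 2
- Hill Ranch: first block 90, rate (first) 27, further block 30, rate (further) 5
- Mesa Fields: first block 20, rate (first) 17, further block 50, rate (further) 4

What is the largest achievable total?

4790

Treat each block as its own option and order by rate: Ridge Plot/T1 30 > Hill Ranch/T1 27 > Clay Flats/T1 25 > Twin Wells/T1 18 > Mesa Fields/T1 17 > Ridge Plot/T2 9 > Clay Flats/T2 6 > Hill Ranch/T2 5 > Mesa Fields/T2 4 > Twin Wells/T2 2.
Ridge Plot/T1 (30): +50 → 130 left.
Fill Hill Ranch T1 block (90 at 27) → 40 left.
Clay Flats/T1 (25): +20 → 20 left.
Twin Wells T1 at 18: only 20 left, fill 20.
Total = 30×50 + 27×90 + 25×20 + 18×20 = 4790.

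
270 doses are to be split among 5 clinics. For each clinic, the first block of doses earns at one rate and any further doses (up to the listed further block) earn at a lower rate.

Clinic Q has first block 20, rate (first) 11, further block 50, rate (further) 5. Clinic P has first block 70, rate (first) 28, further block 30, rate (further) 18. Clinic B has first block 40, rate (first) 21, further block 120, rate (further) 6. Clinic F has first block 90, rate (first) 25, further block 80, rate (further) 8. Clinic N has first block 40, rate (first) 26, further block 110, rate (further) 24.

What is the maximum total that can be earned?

Treat each block as its own option and order by rate: Clinic P/first 28 > Clinic N/first 26 > Clinic F/first 25 > Clinic N/second 24 > Clinic B/first 21 > Clinic P/second 18 > Clinic Q/first 11 > Clinic F/second 8 > Clinic B/second 6 > Clinic Q/second 5.
Clinic P first at 28: fill all 70 → 200 left.
Clinic N first at 26: fill all 40 → 160 left.
Clinic F first at 25: fill all 90 → 70 left.
Clinic N second at 24: only 70 left, fill 70.
Total = 28×70 + 26×40 + 25×90 + 24×70 = 6930.

6930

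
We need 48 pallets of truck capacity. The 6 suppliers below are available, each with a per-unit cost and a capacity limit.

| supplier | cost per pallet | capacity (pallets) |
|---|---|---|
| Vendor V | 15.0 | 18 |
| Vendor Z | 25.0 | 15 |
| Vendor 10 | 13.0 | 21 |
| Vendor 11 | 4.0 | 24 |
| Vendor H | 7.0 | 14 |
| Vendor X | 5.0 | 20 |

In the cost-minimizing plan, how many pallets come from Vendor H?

Use suppliers in increasing cost order.
Vendor 11 (4.0): use full 24 ; 24 pallets to go.
Vendor X at 5.0: take all 20 pallets ; 4 still needed.
Vendor H at 7.0: take 4 of its 14 ; requirement met.
Vendor 10, Vendor V, Vendor Z: unused.

4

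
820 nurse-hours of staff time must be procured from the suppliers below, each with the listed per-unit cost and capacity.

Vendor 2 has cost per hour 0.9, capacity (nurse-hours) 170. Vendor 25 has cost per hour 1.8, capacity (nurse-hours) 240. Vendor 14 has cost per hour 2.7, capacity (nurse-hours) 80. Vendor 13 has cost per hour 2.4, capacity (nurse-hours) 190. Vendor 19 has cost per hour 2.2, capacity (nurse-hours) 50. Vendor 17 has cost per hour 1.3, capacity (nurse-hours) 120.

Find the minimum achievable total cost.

Use suppliers in increasing cost order.
Vendor 2 (0.9): use full 170 ; 650 nurse-hours to go.
Take 120 from Vendor 17 at 1.3 ; need 530 more.
Vendor 25 at 1.8: take all 240 nurse-hours ; 290 still needed.
Vendor 19 at 2.2: take all 50 nurse-hours ; 240 still needed.
Vendor 13 at 2.4: take all 190 nurse-hours ; 50 still needed.
Vendor 14 (2.7): take the remaining 50 ; done.
Cost = 170×0.9 + 120×1.3 + 240×1.8 + 50×2.2 + 190×2.4 + 50×2.7 = 1442.

1442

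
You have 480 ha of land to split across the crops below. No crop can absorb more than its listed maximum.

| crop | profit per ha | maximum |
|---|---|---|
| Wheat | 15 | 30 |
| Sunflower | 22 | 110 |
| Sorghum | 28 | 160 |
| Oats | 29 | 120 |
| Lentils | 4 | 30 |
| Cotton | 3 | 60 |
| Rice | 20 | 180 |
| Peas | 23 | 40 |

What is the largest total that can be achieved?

Highest profit per ha first: Oats 29 > Sorghum 28 > Peas 23 > Sunflower 22 > Rice 20 > Wheat 15 > Lentils 4 > Cotton 3.
Oats: +120 to 120 (cap) ; 360 left.
Sorghum: +160 to 160 (cap) ; 200 left.
Peas: +40 to 40 (cap) ; 160 left.
Give Sunflower 110 to hit its cap of 110 ; 50 left.
Only 50 left; Rice takes them to reach 50.
Total = 22×110 + 28×160 + 29×120 + 20×50 + 23×40 = 12300.

12300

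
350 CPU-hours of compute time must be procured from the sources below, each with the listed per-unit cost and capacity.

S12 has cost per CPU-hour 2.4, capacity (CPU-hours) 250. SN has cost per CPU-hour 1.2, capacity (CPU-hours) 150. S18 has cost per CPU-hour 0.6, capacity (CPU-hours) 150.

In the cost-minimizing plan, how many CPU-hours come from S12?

Cheapest first:
S18 (0.6): use full 150 ; 200 CPU-hours to go.
Take 150 from SN at 1.2 ; need 50 more.
S12 (2.4): take the remaining 50 ; done.

50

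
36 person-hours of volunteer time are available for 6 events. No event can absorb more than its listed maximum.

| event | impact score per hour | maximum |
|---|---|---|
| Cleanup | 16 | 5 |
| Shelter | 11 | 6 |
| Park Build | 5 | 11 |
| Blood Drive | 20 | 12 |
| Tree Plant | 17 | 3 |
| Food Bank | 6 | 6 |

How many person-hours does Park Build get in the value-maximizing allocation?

4

Order the events by impact score per hour: Blood Drive 20 > Tree Plant 17 > Cleanup 16 > Shelter 11 > Food Bank 6 > Park Build 5.
Give Blood Drive 12 to hit its cap of 12 ; 24 left.
Give Tree Plant 3 to hit its cap of 3 ; 21 left.
Give Cleanup 5 to hit its cap of 5 ; 16 left.
Shelter takes 6 to reach its cap of 6 ; 10 left.
Food Bank: +6 to 6 (cap) ; 4 left.
Only 4 left; Park Build takes them to reach 4.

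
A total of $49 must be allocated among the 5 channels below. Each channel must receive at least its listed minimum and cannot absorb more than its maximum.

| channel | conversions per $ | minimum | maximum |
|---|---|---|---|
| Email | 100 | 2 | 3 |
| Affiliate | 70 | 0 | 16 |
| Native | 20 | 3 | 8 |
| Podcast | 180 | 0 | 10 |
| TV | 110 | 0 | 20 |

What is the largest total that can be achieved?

5270

Meeting every minimum uses 2+0+3+0+0 = 5 $, leaving 44.
Highest conversions per $ first: Podcast 180 > TV 110 > Email 100 > Affiliate 70 > Native 20.
Podcast takes 10 more to reach its cap of 10 → 34 left.
Give TV 20 more to hit its cap of 20 → 14 left.
Email: +1 to 3 (cap) → 13 left.
Only 13 left; Affiliate takes them to reach 13.
Total = 100×3 + 70×13 + 20×3 + 180×10 + 110×20 = 5270.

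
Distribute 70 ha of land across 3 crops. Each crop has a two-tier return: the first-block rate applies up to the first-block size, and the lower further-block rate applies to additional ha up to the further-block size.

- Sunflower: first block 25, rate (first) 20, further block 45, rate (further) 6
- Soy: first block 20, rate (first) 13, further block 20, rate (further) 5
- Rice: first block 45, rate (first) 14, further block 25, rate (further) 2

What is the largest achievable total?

Treat each block as its own option and order by rate: Sunflower/tier1 20 > Rice/tier1 14 > Soy/tier1 13 > Sunflower/tier2 6 > Soy/tier2 5 > Rice/tier2 2.
Sunflower tier1 at 20: fill all 25 → 45 left.
Fill Rice tier1 block (45 at 14) → 0 left.
Total = 20×25 + 14×45 = 1130.

1130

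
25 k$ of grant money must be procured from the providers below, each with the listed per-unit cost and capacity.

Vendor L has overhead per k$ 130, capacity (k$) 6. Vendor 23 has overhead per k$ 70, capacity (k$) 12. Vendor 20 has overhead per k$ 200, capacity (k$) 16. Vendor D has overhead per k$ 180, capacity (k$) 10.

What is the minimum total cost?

Use providers in increasing cost order.
Vendor 23 at 70: take all 12 k$ → 13 still needed.
Vendor L (130): use full 6 → 7 k$ to go.
Take 7 from Vendor D at 180 to finish.
Vendor 20: unused.
Cost = 12×70 + 6×130 + 7×180 = 2880.

2880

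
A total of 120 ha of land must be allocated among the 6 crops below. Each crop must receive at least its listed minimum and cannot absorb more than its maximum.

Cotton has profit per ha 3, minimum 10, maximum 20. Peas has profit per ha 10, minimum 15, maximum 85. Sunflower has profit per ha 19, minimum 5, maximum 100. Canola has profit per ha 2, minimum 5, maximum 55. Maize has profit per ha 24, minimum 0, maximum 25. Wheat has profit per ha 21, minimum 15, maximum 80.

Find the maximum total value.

Meeting every minimum uses 10+15+5+5+0+15 = 50 ha, leaving 70.
Rank by profit per ha: Maize 24 > Wheat 21 > Sunflower 19 > Peas 10 > Cotton 3 > Canola 2.
Give Maize 25 more to hit its cap of 25 ; 45 left.
Wheat has room for 65 more but only 45 remain, so it gets 60.
Total = 3×10 + 10×15 + 19×5 + 2×5 + 24×25 + 21×60 = 2145.

2145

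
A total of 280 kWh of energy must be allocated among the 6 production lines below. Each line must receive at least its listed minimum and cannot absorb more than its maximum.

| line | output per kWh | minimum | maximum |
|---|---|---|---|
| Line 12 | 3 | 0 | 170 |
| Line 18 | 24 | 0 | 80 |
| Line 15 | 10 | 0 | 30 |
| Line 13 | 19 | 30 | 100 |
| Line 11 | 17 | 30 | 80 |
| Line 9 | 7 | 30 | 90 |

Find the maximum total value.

5220

Meeting every minimum uses 0+0+0+30+30+30 = 90 kWh, leaving 190.
Highest output per kWh first: Line 18 24 > Line 13 19 > Line 11 17 > Line 15 10 > Line 9 7 > Line 12 3.
Give Line 18 80 more to hit its cap of 80 ; 110 left.
Line 13: +70 to 100 (cap) ; 40 left.
Line 11 has room for 50 more but only 40 remain, so it gets 70.
Total = 24×80 + 19×100 + 17×70 + 7×30 = 5220.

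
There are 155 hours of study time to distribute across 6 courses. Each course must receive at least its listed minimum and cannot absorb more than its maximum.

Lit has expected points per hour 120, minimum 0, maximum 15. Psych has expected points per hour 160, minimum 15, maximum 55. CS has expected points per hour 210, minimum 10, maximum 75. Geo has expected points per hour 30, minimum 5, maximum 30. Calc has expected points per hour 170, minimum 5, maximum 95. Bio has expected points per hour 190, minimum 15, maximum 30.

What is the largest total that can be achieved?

29100

Meeting every minimum uses 0+15+10+5+5+15 = 50 hours, leaving 105.
Highest expected points per hour first: CS 210 > Bio 190 > Calc 170 > Psych 160 > Lit 120 > Geo 30.
CS: +65 to 75 (cap) → 40 left.
Bio takes 15 more to reach its cap of 30 → 25 left.
Calc has room for 90 more but only 25 remain, so it gets 30.
Total = 160×15 + 210×75 + 30×5 + 170×30 + 190×30 = 29100.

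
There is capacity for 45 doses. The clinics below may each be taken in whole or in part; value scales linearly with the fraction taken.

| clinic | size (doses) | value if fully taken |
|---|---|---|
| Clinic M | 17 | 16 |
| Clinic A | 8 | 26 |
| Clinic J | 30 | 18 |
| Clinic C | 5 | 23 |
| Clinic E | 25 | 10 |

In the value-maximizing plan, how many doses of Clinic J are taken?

Sort by value density: Clinic C 23/5≈4.6, Clinic A 26/8≈3.25, Clinic M 16/17≈0.941, Clinic J 18/30≈0.6, Clinic E 10/25≈0.4.
All 5 doses of Clinic C fit (value 23) → 40 remain.
All 8 doses of Clinic A fit (value 26) → 32 remain.
All 17 doses of Clinic M fit (value 16) → 15 remain.
Only 15 doses remain; take 15/30 of Clinic J for value 18×15/30 = 9.

15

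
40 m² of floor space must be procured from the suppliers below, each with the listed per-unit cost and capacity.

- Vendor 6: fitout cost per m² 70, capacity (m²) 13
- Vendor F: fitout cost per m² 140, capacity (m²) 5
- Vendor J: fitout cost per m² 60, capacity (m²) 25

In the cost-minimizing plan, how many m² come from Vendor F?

Use suppliers in increasing cost order.
Vendor J (60): use full 25 — 15 m² to go.
Vendor 6 (70): use full 13 — 2 m² to go.
Vendor F (140): take the remaining 2 — done.

2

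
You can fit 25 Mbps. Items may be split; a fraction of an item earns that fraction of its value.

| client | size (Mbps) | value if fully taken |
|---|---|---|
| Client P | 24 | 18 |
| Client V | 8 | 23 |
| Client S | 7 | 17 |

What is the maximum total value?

47.5

Sort by value density: Client V 23/8≈2.88, Client S 17/7≈2.43, Client P 18/24≈0.75.
All 8 Mbps of Client V fit (value 23) — 17 remain.
Client S: take in full, 7 Mbps for value 17 — 10 left.
10 Mbps left: a 10/24 share of Client P gives 18×10/24 = 7.5.
Total value = 47.5.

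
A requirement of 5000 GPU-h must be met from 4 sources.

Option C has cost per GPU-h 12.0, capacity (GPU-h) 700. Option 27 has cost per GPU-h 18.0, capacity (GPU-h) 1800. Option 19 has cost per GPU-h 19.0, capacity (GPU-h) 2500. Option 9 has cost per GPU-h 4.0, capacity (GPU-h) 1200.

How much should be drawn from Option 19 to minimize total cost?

1300

Cheapest first:
Option 9 (4.0): use full 1200 ; 3800 GPU-h to go.
Option C at 12.0: take all 700 GPU-h ; 3100 still needed.
Option 27 (18.0): use full 1800 ; 1300 GPU-h to go.
Option 19 (19.0): take the remaining 1300 ; done.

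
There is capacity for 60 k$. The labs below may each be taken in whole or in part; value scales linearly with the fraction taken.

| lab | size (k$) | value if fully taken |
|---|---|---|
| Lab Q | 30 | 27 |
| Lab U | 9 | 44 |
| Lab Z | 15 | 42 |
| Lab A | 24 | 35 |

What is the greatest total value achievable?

Sort by value density: Lab U 44/9≈4.89, Lab Z 42/15≈2.8, Lab A 35/24≈1.46, Lab Q 27/30≈0.9.
Lab U: take in full, 9 k$ for value 44 — 51 left.
All 15 k$ of Lab Z fit (value 42) — 36 remain.
Take all of Lab A (24 k$, value 35) — 12 k$ left.
Fill the last 12 k$ with part of Lab Q: 12/30 of it earns 10.8.
Total value = 131.8.

131.8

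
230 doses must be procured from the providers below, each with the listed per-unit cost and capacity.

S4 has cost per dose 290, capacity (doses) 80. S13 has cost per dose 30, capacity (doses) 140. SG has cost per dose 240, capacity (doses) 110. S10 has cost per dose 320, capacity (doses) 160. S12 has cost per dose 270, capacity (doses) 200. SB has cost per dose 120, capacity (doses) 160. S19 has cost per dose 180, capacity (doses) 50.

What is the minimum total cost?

Cheapest first:
S13 at 30: take all 140 doses — 90 still needed.
Take 90 from SB at 120 to finish.
S19, SG, S12, S4, S10: unused.
Cost = 140×30 + 90×120 = 15000.

15000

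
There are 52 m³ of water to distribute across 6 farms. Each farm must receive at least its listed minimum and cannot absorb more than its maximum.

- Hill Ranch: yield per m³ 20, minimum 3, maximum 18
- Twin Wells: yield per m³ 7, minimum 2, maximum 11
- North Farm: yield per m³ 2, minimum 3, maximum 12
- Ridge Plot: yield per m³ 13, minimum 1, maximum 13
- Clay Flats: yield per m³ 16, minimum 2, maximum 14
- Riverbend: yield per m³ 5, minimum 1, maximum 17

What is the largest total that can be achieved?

785

Meeting every minimum uses 3+2+3+1+2+1 = 12 m³, leaving 40.
Highest yield per m³ first: Hill Ranch 20 > Clay Flats 16 > Ridge Plot 13 > Twin Wells 7 > Riverbend 5 > North Farm 2.
Give Hill Ranch 15 more to hit its cap of 18 → 25 left.
Clay Flats: +12 to 14 (cap) → 13 left.
Ridge Plot: +12 to 13 (cap) → 1 left.
Twin Wells: +1 (room for 9) → 3. Pool exhausted.
Total = 20×18 + 7×3 + 2×3 + 13×13 + 16×14 + 5×1 = 785.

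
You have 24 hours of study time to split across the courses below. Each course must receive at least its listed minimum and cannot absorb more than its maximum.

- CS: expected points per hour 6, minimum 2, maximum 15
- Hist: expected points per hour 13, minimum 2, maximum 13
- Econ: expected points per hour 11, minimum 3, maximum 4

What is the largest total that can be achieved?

Meeting every minimum uses 2+2+3 = 7 hours, leaving 17.
Order the courses by expected points per hour: Hist 13 > Econ 11 > CS 6.
Hist: +11 to 13 (cap) ; 6 left.
Econ takes 1 more to reach its cap of 4 ; 5 left.
CS has room for 13 more but only 5 remain, so it gets 7.
Total = 6×7 + 13×13 + 11×4 = 255.

255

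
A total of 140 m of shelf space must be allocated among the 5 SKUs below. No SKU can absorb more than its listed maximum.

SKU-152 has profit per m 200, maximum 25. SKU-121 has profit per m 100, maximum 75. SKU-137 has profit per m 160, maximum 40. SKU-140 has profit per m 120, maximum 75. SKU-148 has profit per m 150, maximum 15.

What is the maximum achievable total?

20850

Highest profit per m first: SKU-152 200 > SKU-137 160 > SKU-148 150 > SKU-140 120 > SKU-121 100.
SKU-152 takes 25 to reach its cap of 25 → 115 left.
Give SKU-137 40 to hit its cap of 40 → 75 left.
SKU-148 takes 15 to reach its cap of 15 → 60 left.
Only 60 left; SKU-140 takes them to reach 60.
Total = 200×25 + 160×40 + 120×60 + 150×15 = 20850.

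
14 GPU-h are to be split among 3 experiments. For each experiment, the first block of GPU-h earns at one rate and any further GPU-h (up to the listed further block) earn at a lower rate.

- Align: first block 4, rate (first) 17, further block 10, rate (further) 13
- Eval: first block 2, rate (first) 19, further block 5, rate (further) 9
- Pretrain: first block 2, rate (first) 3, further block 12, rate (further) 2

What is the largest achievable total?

210

Rank every tier by rate: Eval/T1 19 > Align/T1 17 > Align/T2 13 > Eval/T2 9 > Pretrain/T1 3 > Pretrain/T2 2.
Eval/T1 (19): +2 — 12 left.
Align T1 at 17: fill all 4 — 8 left.
Align T2 at 13: only 8 left, fill 8.
Total = 19×2 + 17×4 + 13×8 = 210.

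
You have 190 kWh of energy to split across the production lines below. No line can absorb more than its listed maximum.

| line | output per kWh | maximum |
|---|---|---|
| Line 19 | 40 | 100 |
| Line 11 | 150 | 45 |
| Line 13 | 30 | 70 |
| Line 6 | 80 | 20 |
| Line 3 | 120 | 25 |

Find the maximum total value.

Order the production lines by output per kWh: Line 11 150 > Line 3 120 > Line 6 80 > Line 19 40 > Line 13 30.
Give Line 11 45 to hit its cap of 45 ; 145 left.
Give Line 3 25 to hit its cap of 25 ; 120 left.
Line 6: +20 to 20 (cap) ; 100 left.
Line 19 takes 100 to reach its cap of 100 ; 0 left.
Total = 40×100 + 150×45 + 80×20 + 120×25 = 15350.

15350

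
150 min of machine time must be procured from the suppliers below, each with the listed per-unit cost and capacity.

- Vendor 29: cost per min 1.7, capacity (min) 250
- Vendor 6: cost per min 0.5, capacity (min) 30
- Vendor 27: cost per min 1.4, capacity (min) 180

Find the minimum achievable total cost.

Cheapest first:
Vendor 6 at 0.5: take all 30 min — 120 still needed.
Vendor 27 at 1.4: take 120 of its 180 — requirement met.
Vendor 29: unused.
Cost = 30×0.5 + 120×1.4 = 183.

183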